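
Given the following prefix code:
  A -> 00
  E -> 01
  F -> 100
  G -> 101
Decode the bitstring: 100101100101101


Decoding step by step:
Bits 100 -> F
Bits 101 -> G
Bits 100 -> F
Bits 101 -> G
Bits 101 -> G


Decoded message: FGFGG


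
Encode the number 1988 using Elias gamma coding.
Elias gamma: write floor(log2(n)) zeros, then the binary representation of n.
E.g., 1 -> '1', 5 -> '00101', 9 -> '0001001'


num_bits = floor(log2(1988)) + 1 = 11
leading_zeros = num_bits - 1 = 10
binary(1988) = 11111000100

Elias gamma(1988) = '0000000000' + '11111000100' = 000000000011111000100 (21 bits)


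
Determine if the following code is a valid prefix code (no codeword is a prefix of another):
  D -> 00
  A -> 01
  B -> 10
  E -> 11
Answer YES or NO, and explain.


Checking each pair (does one codeword prefix another?):
  D='00' vs A='01': no prefix
  D='00' vs B='10': no prefix
  D='00' vs E='11': no prefix
  A='01' vs D='00': no prefix
  A='01' vs B='10': no prefix
  A='01' vs E='11': no prefix
  B='10' vs D='00': no prefix
  B='10' vs A='01': no prefix
  B='10' vs E='11': no prefix
  E='11' vs D='00': no prefix
  E='11' vs A='01': no prefix
  E='11' vs B='10': no prefix
No violation found over all pairs.

YES -- this is a valid prefix code. No codeword is a prefix of any other codeword.


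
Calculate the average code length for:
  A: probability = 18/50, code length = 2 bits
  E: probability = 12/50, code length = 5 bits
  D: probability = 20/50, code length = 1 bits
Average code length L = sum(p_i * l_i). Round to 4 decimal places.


Weighted contributions p_i * l_i:
  A: (18/50) * 2 = 36/50
  E: (12/50) * 5 = 60/50
  D: (20/50) * 1 = 20/50
Sum = (36 + 60 + 20)/50 = 116/50

L = 116/50 = 2.3200 bits/symbol


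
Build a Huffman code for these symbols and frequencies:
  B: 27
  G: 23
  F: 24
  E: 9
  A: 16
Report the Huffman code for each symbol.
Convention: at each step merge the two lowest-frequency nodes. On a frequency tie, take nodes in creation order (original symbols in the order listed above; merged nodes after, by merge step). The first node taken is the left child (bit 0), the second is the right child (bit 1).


Huffman tree construction:
Step 1: Merge E(9) + A(16) = 25
Step 2: Merge G(23) + F(24) = 47
Step 3: Merge (E+A)(25) + B(27) = 52
Step 4: Merge (G+F)(47) + ((E+A)+B)(52) = 99
Read each symbol's code off the tree from the root (left child = 0, right child = 1).

Codes:
  B: 11 (length 2)
  G: 00 (length 2)
  F: 01 (length 2)
  E: 100 (length 3)
  A: 101 (length 3)
Average code length: 223/99 = 2.2525 bits/symbol


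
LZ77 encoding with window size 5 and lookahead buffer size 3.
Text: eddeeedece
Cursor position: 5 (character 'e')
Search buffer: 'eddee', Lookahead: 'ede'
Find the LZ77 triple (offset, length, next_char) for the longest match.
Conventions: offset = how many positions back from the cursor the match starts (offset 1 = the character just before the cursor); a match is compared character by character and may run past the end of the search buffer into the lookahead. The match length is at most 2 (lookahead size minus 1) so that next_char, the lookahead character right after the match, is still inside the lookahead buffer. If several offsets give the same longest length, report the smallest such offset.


Try each offset into the search buffer:
  offset=1 (pos 4, char 'e'): match length 1
  offset=2 (pos 3, char 'e'): match length 1
  offset=3 (pos 2, char 'd'): match length 0
  offset=4 (pos 1, char 'd'): match length 0
  offset=5 (pos 0, char 'e'): match length 2
Longest match has length 2 at offset 5.
next_char = character at position 5 + 2 = 7 -> 'e'

Best match: offset=5, length=2 (matching 'ed' starting at position 0)
LZ77 triple: (5, 2, 'e')


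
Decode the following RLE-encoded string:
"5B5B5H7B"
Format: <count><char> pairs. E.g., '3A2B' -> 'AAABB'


Expanding each <count><char> pair:
  5B -> 'BBBBB'
  5B -> 'BBBBB'
  5H -> 'HHHHH'
  7B -> 'BBBBBBB'

Decoded = BBBBBBBBBBHHHHHBBBBBBB


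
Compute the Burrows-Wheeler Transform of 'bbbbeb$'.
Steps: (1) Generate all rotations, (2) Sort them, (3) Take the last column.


Rotations (sorted):
  0: $bbbbeb -> last char: b
  1: b$bbbbe -> last char: e
  2: bbbbeb$ -> last char: $
  3: bbbeb$b -> last char: b
  4: bbeb$bb -> last char: b
  5: beb$bbb -> last char: b
  6: eb$bbbb -> last char: b


BWT = be$bbbb


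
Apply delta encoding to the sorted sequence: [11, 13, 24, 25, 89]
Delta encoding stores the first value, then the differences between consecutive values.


First value: 11
Deltas:
  13 - 11 = 2
  24 - 13 = 11
  25 - 24 = 1
  89 - 25 = 64


Delta encoded: [11, 2, 11, 1, 64]


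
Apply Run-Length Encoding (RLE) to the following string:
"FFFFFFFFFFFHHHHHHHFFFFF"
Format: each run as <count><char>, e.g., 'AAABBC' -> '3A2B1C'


Scanning runs left to right:
  i=0: run of 'F' x 11 -> '11F'
  i=11: run of 'H' x 7 -> '7H'
  i=18: run of 'F' x 5 -> '5F'

RLE = 11F7H5F


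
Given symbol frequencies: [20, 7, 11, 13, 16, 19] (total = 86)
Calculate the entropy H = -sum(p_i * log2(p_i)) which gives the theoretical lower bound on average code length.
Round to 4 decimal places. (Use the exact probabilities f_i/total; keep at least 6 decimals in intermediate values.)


Per-symbol terms -p_i * log2(p_i) with p_i = f_i/86:
  p = 20/86 = 0.232558: log2(p) = -2.104337, -p*log2(p) = 0.489381
  p = 7/86 = 0.081395: log2(p) = -3.618910, -p*log2(p) = 0.294562
  p = 11/86 = 0.127907: log2(p) = -2.966833, -p*log2(p) = 0.379479
  p = 13/86 = 0.151163: log2(p) = -2.725825, -p*log2(p) = 0.412043
  p = 16/86 = 0.186047: log2(p) = -2.426265, -p*log2(p) = 0.451398
  p = 19/86 = 0.220930: log2(p) = -2.178337, -p*log2(p) = 0.481261
H = 0.489381 + 0.294562 + 0.379479 + 0.412043 + 0.451398 + 0.481261 = 2.508124

H = 2.5081 bits/symbol


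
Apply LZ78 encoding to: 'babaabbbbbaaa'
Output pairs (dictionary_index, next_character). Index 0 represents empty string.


LZ78 encoding steps:
Dictionary: {0: ''}
Step 1: w='' (idx 0), next='b' -> output (0, 'b'), add 'b' as idx 1
Step 2: w='' (idx 0), next='a' -> output (0, 'a'), add 'a' as idx 2
Step 3: w='b' (idx 1), next='a' -> output (1, 'a'), add 'ba' as idx 3
Step 4: w='a' (idx 2), next='b' -> output (2, 'b'), add 'ab' as idx 4
Step 5: w='b' (idx 1), next='b' -> output (1, 'b'), add 'bb' as idx 5
Step 6: w='bb' (idx 5), next='a' -> output (5, 'a'), add 'bba' as idx 6
Step 7: w='a' (idx 2), next='a' -> output (2, 'a'), add 'aa' as idx 7


Encoded: [(0, 'b'), (0, 'a'), (1, 'a'), (2, 'b'), (1, 'b'), (5, 'a'), (2, 'a')]


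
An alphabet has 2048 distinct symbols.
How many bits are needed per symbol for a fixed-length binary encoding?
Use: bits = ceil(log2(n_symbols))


log2(2048) = 11.0
Bracket: 2^10 = 1024 < 2048 <= 2^11 = 2048
So ceil(log2(2048)) = 11

bits = ceil(log2(2048)) = ceil(11.0) = 11 bits


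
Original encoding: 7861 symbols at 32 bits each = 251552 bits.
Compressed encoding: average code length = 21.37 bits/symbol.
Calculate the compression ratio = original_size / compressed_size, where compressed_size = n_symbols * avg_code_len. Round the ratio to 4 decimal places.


original_size = n_symbols * orig_bits = 7861 * 32 = 251552 bits
compressed_size = n_symbols * avg_code_len = 7861 * 21.37 = 167989.57 bits
ratio = original_size / compressed_size = 251552 / 167989.57 = 1.4974

Compression ratio = 1.4974


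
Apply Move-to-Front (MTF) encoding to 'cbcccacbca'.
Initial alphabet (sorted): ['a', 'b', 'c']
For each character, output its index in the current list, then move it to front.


MTF encoding:
'c': index 2 in ['a', 'b', 'c'] -> ['c', 'a', 'b']
'b': index 2 in ['c', 'a', 'b'] -> ['b', 'c', 'a']
'c': index 1 in ['b', 'c', 'a'] -> ['c', 'b', 'a']
'c': index 0 in ['c', 'b', 'a'] -> ['c', 'b', 'a']
'c': index 0 in ['c', 'b', 'a'] -> ['c', 'b', 'a']
'a': index 2 in ['c', 'b', 'a'] -> ['a', 'c', 'b']
'c': index 1 in ['a', 'c', 'b'] -> ['c', 'a', 'b']
'b': index 2 in ['c', 'a', 'b'] -> ['b', 'c', 'a']
'c': index 1 in ['b', 'c', 'a'] -> ['c', 'b', 'a']
'a': index 2 in ['c', 'b', 'a'] -> ['a', 'c', 'b']


Output: [2, 2, 1, 0, 0, 2, 1, 2, 1, 2]


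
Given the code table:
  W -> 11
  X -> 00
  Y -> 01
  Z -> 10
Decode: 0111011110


Decoding:
01 -> Y
11 -> W
01 -> Y
11 -> W
10 -> Z


Result: YWYWZ


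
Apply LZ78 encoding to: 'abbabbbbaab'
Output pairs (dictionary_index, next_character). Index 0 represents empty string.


LZ78 encoding steps:
Dictionary: {0: ''}
Step 1: w='' (idx 0), next='a' -> output (0, 'a'), add 'a' as idx 1
Step 2: w='' (idx 0), next='b' -> output (0, 'b'), add 'b' as idx 2
Step 3: w='b' (idx 2), next='a' -> output (2, 'a'), add 'ba' as idx 3
Step 4: w='b' (idx 2), next='b' -> output (2, 'b'), add 'bb' as idx 4
Step 5: w='bb' (idx 4), next='a' -> output (4, 'a'), add 'bba' as idx 5
Step 6: w='a' (idx 1), next='b' -> output (1, 'b'), add 'ab' as idx 6


Encoded: [(0, 'a'), (0, 'b'), (2, 'a'), (2, 'b'), (4, 'a'), (1, 'b')]


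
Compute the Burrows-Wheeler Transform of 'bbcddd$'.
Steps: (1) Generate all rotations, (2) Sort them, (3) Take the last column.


Rotations (sorted):
  0: $bbcddd -> last char: d
  1: bbcddd$ -> last char: $
  2: bcddd$b -> last char: b
  3: cddd$bb -> last char: b
  4: d$bbcdd -> last char: d
  5: dd$bbcd -> last char: d
  6: ddd$bbc -> last char: c


BWT = d$bbddc


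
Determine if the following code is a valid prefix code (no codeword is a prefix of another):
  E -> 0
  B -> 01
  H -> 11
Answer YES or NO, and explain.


Checking each pair (does one codeword prefix another?):
  E='0' vs B='01': prefix -- VIOLATION

NO -- this is NOT a valid prefix code. E (0) is a prefix of B (01).


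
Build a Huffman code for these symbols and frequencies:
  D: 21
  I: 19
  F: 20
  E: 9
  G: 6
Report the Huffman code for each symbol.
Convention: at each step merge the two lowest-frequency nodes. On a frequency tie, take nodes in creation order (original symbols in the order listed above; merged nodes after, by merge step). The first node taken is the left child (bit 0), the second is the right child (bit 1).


Huffman tree construction:
Step 1: Merge G(6) + E(9) = 15
Step 2: Merge (G+E)(15) + I(19) = 34
Step 3: Merge F(20) + D(21) = 41
Step 4: Merge ((G+E)+I)(34) + (F+D)(41) = 75
Read each symbol's code off the tree from the root (left child = 0, right child = 1).

Codes:
  D: 11 (length 2)
  I: 01 (length 2)
  F: 10 (length 2)
  E: 001 (length 3)
  G: 000 (length 3)
Average code length: 165/75 = 2.2000 bits/symbol


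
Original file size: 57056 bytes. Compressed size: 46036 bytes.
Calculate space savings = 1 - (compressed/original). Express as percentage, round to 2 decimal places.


ratio = compressed/original = 46036/57056 = 0.806856
savings = 1 - ratio = 1 - 0.806856 = 0.193144
as a percentage: 0.193144 * 100 = 19.31%

Space savings = 1 - 46036/57056 = 19.31%


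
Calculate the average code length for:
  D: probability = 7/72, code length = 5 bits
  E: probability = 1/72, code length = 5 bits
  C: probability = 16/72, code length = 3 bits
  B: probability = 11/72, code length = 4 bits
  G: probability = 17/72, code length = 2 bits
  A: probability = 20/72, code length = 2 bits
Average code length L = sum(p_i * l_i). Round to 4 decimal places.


Weighted contributions p_i * l_i:
  D: (7/72) * 5 = 35/72
  E: (1/72) * 5 = 5/72
  C: (16/72) * 3 = 48/72
  B: (11/72) * 4 = 44/72
  G: (17/72) * 2 = 34/72
  A: (20/72) * 2 = 40/72
Sum = (35 + 5 + 48 + 44 + 34 + 40)/72 = 206/72

L = 206/72 = 2.8611 bits/symbol


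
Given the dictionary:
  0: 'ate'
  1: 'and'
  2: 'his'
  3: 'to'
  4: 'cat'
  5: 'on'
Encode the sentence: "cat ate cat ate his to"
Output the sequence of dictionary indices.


Look up each word in the dictionary:
  'cat' -> 4
  'ate' -> 0
  'cat' -> 4
  'ate' -> 0
  'his' -> 2
  'to' -> 3

Encoded: [4, 0, 4, 0, 2, 3]


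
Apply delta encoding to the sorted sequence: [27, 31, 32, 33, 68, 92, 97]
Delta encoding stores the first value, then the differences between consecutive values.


First value: 27
Deltas:
  31 - 27 = 4
  32 - 31 = 1
  33 - 32 = 1
  68 - 33 = 35
  92 - 68 = 24
  97 - 92 = 5


Delta encoded: [27, 4, 1, 1, 35, 24, 5]


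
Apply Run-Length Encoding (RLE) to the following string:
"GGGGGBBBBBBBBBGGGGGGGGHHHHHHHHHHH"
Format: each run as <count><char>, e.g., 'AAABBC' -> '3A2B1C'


Scanning runs left to right:
  i=0: run of 'G' x 5 -> '5G'
  i=5: run of 'B' x 9 -> '9B'
  i=14: run of 'G' x 8 -> '8G'
  i=22: run of 'H' x 11 -> '11H'

RLE = 5G9B8G11H


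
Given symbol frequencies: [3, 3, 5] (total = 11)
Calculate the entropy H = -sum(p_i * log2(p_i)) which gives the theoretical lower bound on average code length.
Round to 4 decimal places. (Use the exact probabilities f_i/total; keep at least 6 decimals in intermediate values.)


Per-symbol terms -p_i * log2(p_i) with p_i = f_i/11:
  p = 3/11 = 0.272727: log2(p) = -1.874469, -p*log2(p) = 0.511219
  p = 3/11 = 0.272727: log2(p) = -1.874469, -p*log2(p) = 0.511219
  p = 5/11 = 0.454545: log2(p) = -1.137504, -p*log2(p) = 0.517047
H = 0.511219 + 0.511219 + 0.517047 = 1.539485

H = 1.5395 bits/symbol


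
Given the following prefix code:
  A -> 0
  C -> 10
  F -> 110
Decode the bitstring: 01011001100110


Decoding step by step:
Bits 0 -> A
Bits 10 -> C
Bits 110 -> F
Bits 0 -> A
Bits 110 -> F
Bits 0 -> A
Bits 110 -> F


Decoded message: ACFAFAF


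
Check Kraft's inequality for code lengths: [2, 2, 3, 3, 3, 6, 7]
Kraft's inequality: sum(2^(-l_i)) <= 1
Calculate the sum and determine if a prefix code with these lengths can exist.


Sum = 2^(-2) + 2^(-2) + 2^(-3) + 2^(-3) + 2^(-3) + 2^(-6) + 2^(-7)
    = 0.25 + 0.25 + 0.125 + 0.125 + 0.125 + 0.015625 + 0.0078125
    = 115/128 = 0.8984375
Since 0.8984375 <= 1, Kraft's inequality IS satisfied.
A prefix code with these lengths CAN exist.

Kraft sum = 0.8984375. Satisfied.


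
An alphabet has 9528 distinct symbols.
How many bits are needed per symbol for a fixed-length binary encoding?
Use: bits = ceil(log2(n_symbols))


log2(9528) = 13.218
Bracket: 2^13 = 8192 < 9528 <= 2^14 = 16384
So ceil(log2(9528)) = 14

bits = ceil(log2(9528)) = ceil(13.218) = 14 bits


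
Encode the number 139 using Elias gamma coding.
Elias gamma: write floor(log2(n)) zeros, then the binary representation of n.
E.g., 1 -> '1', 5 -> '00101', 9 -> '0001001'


num_bits = floor(log2(139)) + 1 = 8
leading_zeros = num_bits - 1 = 7
binary(139) = 10001011

Elias gamma(139) = '0000000' + '10001011' = 000000010001011 (15 bits)


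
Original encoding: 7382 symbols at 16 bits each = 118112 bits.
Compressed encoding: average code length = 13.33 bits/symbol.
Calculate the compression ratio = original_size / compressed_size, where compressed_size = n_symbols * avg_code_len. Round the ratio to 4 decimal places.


original_size = n_symbols * orig_bits = 7382 * 16 = 118112 bits
compressed_size = n_symbols * avg_code_len = 7382 * 13.33 = 98402.06 bits
ratio = original_size / compressed_size = 118112 / 98402.06 = 1.2003

Compression ratio = 1.2003


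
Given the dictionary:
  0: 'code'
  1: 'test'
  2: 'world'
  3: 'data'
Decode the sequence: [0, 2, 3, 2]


Look up each index in the dictionary:
  0 -> 'code'
  2 -> 'world'
  3 -> 'data'
  2 -> 'world'

Decoded: "code world data world"


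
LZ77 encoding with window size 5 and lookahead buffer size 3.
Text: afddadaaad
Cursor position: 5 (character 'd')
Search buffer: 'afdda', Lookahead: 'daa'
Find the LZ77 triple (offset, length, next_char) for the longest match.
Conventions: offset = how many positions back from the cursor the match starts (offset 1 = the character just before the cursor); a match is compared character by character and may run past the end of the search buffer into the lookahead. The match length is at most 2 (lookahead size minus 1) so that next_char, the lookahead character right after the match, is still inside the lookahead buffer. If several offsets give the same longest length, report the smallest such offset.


Try each offset into the search buffer:
  offset=1 (pos 4, char 'a'): match length 0
  offset=2 (pos 3, char 'd'): match length 2
  offset=3 (pos 2, char 'd'): match length 1
  offset=4 (pos 1, char 'f'): match length 0
  offset=5 (pos 0, char 'a'): match length 0
Longest match has length 2 at offset 2.
next_char = character at position 5 + 2 = 7 -> 'a'

Best match: offset=2, length=2 (matching 'da' starting at position 3)
LZ77 triple: (2, 2, 'a')


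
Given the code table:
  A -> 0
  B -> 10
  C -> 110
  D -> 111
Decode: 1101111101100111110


Decoding:
110 -> C
111 -> D
110 -> C
110 -> C
0 -> A
111 -> D
110 -> C


Result: CDCCADC


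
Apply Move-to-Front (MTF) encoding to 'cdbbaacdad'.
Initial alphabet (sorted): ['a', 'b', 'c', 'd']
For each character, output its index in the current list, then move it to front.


MTF encoding:
'c': index 2 in ['a', 'b', 'c', 'd'] -> ['c', 'a', 'b', 'd']
'd': index 3 in ['c', 'a', 'b', 'd'] -> ['d', 'c', 'a', 'b']
'b': index 3 in ['d', 'c', 'a', 'b'] -> ['b', 'd', 'c', 'a']
'b': index 0 in ['b', 'd', 'c', 'a'] -> ['b', 'd', 'c', 'a']
'a': index 3 in ['b', 'd', 'c', 'a'] -> ['a', 'b', 'd', 'c']
'a': index 0 in ['a', 'b', 'd', 'c'] -> ['a', 'b', 'd', 'c']
'c': index 3 in ['a', 'b', 'd', 'c'] -> ['c', 'a', 'b', 'd']
'd': index 3 in ['c', 'a', 'b', 'd'] -> ['d', 'c', 'a', 'b']
'a': index 2 in ['d', 'c', 'a', 'b'] -> ['a', 'd', 'c', 'b']
'd': index 1 in ['a', 'd', 'c', 'b'] -> ['d', 'a', 'c', 'b']


Output: [2, 3, 3, 0, 3, 0, 3, 3, 2, 1]


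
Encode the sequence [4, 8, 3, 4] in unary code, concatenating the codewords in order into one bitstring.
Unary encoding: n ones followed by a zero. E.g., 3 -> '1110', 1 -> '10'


Encode each number as n ones followed by a terminating 0:
  4 -> 11110 (5 bits)
  8 -> 111111110 (9 bits)
  3 -> 1110 (4 bits)
  4 -> 11110 (5 bits)
Total length = 5 + 9 + 4 + 5 = 23 bits.

Unary([4, 8, 3, 4]) = 11110111111110111011110 (23 bits)


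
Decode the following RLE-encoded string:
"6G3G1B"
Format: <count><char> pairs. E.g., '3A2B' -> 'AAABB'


Expanding each <count><char> pair:
  6G -> 'GGGGGG'
  3G -> 'GGG'
  1B -> 'B'

Decoded = GGGGGGGGGB


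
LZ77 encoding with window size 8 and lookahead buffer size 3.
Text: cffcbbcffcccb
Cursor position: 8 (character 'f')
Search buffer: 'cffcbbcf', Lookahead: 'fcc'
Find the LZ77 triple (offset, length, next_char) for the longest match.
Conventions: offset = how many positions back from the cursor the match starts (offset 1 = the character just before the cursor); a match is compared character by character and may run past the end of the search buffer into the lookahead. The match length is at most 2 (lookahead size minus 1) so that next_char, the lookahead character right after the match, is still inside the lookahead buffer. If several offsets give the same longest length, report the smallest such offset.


Try each offset into the search buffer:
  offset=1 (pos 7, char 'f'): match length 1
  offset=2 (pos 6, char 'c'): match length 0
  offset=3 (pos 5, char 'b'): match length 0
  offset=4 (pos 4, char 'b'): match length 0
  offset=5 (pos 3, char 'c'): match length 0
  offset=6 (pos 2, char 'f'): match length 2
  offset=7 (pos 1, char 'f'): match length 1
  offset=8 (pos 0, char 'c'): match length 0
Longest match has length 2 at offset 6.
next_char = character at position 8 + 2 = 10 -> 'c'

Best match: offset=6, length=2 (matching 'fc' starting at position 2)
LZ77 triple: (6, 2, 'c')


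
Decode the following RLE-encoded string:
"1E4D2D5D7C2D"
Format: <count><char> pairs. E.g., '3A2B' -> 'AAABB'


Expanding each <count><char> pair:
  1E -> 'E'
  4D -> 'DDDD'
  2D -> 'DD'
  5D -> 'DDDDD'
  7C -> 'CCCCCCC'
  2D -> 'DD'

Decoded = EDDDDDDDDDDDCCCCCCCDD


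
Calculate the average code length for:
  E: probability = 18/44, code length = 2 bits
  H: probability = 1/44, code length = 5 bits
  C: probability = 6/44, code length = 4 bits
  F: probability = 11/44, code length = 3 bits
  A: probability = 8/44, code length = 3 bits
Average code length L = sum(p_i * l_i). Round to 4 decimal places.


Weighted contributions p_i * l_i:
  E: (18/44) * 2 = 36/44
  H: (1/44) * 5 = 5/44
  C: (6/44) * 4 = 24/44
  F: (11/44) * 3 = 33/44
  A: (8/44) * 3 = 24/44
Sum = (36 + 5 + 24 + 33 + 24)/44 = 122/44

L = 122/44 = 2.7727 bits/symbol


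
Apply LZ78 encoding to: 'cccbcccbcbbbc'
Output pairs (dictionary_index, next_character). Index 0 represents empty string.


LZ78 encoding steps:
Dictionary: {0: ''}
Step 1: w='' (idx 0), next='c' -> output (0, 'c'), add 'c' as idx 1
Step 2: w='c' (idx 1), next='c' -> output (1, 'c'), add 'cc' as idx 2
Step 3: w='' (idx 0), next='b' -> output (0, 'b'), add 'b' as idx 3
Step 4: w='cc' (idx 2), next='c' -> output (2, 'c'), add 'ccc' as idx 4
Step 5: w='b' (idx 3), next='c' -> output (3, 'c'), add 'bc' as idx 5
Step 6: w='b' (idx 3), next='b' -> output (3, 'b'), add 'bb' as idx 6
Step 7: w='bc' (idx 5), end of input -> output (5, '')


Encoded: [(0, 'c'), (1, 'c'), (0, 'b'), (2, 'c'), (3, 'c'), (3, 'b'), (5, '')]


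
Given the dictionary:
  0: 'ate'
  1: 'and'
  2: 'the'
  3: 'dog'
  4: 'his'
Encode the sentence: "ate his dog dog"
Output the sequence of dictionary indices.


Look up each word in the dictionary:
  'ate' -> 0
  'his' -> 4
  'dog' -> 3
  'dog' -> 3

Encoded: [0, 4, 3, 3]


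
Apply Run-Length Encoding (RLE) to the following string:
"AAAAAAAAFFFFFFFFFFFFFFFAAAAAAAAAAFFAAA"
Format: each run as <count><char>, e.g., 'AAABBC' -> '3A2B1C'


Scanning runs left to right:
  i=0: run of 'A' x 8 -> '8A'
  i=8: run of 'F' x 15 -> '15F'
  i=23: run of 'A' x 10 -> '10A'
  i=33: run of 'F' x 2 -> '2F'
  i=35: run of 'A' x 3 -> '3A'

RLE = 8A15F10A2F3A


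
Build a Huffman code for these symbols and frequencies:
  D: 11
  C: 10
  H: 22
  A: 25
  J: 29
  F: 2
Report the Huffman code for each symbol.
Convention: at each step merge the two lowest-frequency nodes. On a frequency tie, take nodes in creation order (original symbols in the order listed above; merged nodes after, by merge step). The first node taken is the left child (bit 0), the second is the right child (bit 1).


Huffman tree construction:
Step 1: Merge F(2) + C(10) = 12
Step 2: Merge D(11) + (F+C)(12) = 23
Step 3: Merge H(22) + (D+(F+C))(23) = 45
Step 4: Merge A(25) + J(29) = 54
Step 5: Merge (H+(D+(F+C)))(45) + (A+J)(54) = 99
Read each symbol's code off the tree from the root (left child = 0, right child = 1).

Codes:
  D: 010 (length 3)
  C: 0111 (length 4)
  H: 00 (length 2)
  A: 10 (length 2)
  J: 11 (length 2)
  F: 0110 (length 4)
Average code length: 233/99 = 2.3535 bits/symbol


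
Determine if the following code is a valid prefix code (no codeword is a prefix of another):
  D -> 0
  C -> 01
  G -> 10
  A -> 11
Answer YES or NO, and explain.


Checking each pair (does one codeword prefix another?):
  D='0' vs C='01': prefix -- VIOLATION

NO -- this is NOT a valid prefix code. D (0) is a prefix of C (01).


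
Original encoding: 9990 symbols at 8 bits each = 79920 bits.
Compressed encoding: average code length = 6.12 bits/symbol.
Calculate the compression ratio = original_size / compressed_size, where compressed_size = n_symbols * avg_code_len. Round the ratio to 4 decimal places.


original_size = n_symbols * orig_bits = 9990 * 8 = 79920 bits
compressed_size = n_symbols * avg_code_len = 9990 * 6.12 = 61138.8 bits
ratio = original_size / compressed_size = 79920 / 61138.8 = 1.3072

Compression ratio = 1.3072


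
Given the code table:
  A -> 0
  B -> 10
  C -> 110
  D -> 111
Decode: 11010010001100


Decoding:
110 -> C
10 -> B
0 -> A
10 -> B
0 -> A
0 -> A
110 -> C
0 -> A


Result: CBABAACA


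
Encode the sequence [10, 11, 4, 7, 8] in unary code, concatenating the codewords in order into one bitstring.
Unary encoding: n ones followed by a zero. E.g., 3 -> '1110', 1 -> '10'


Encode each number as n ones followed by a terminating 0:
  10 -> 11111111110 (11 bits)
  11 -> 111111111110 (12 bits)
  4 -> 11110 (5 bits)
  7 -> 11111110 (8 bits)
  8 -> 111111110 (9 bits)
Total length = 11 + 12 + 5 + 8 + 9 = 45 bits.

Unary([10, 11, 4, 7, 8]) = 111111111101111111111101111011111110111111110 (45 bits)


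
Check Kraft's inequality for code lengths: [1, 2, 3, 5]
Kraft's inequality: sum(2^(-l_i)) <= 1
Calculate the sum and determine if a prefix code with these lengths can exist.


Sum = 2^(-1) + 2^(-2) + 2^(-3) + 2^(-5)
    = 0.5 + 0.25 + 0.125 + 0.03125
    = 29/32 = 0.90625
Since 0.90625 <= 1, Kraft's inequality IS satisfied.
A prefix code with these lengths CAN exist.

Kraft sum = 0.90625. Satisfied.


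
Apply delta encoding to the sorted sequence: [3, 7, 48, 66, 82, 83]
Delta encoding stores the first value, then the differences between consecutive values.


First value: 3
Deltas:
  7 - 3 = 4
  48 - 7 = 41
  66 - 48 = 18
  82 - 66 = 16
  83 - 82 = 1


Delta encoded: [3, 4, 41, 18, 16, 1]


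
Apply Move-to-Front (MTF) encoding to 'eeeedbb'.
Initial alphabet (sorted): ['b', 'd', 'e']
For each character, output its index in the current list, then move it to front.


MTF encoding:
'e': index 2 in ['b', 'd', 'e'] -> ['e', 'b', 'd']
'e': index 0 in ['e', 'b', 'd'] -> ['e', 'b', 'd']
'e': index 0 in ['e', 'b', 'd'] -> ['e', 'b', 'd']
'e': index 0 in ['e', 'b', 'd'] -> ['e', 'b', 'd']
'd': index 2 in ['e', 'b', 'd'] -> ['d', 'e', 'b']
'b': index 2 in ['d', 'e', 'b'] -> ['b', 'd', 'e']
'b': index 0 in ['b', 'd', 'e'] -> ['b', 'd', 'e']


Output: [2, 0, 0, 0, 2, 2, 0]


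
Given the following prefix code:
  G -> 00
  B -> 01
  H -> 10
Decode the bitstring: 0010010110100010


Decoding step by step:
Bits 00 -> G
Bits 10 -> H
Bits 01 -> B
Bits 01 -> B
Bits 10 -> H
Bits 10 -> H
Bits 00 -> G
Bits 10 -> H


Decoded message: GHBBHHGH


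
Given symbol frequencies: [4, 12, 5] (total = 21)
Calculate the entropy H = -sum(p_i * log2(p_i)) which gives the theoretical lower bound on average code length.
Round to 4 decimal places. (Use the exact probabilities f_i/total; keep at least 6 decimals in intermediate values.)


Per-symbol terms -p_i * log2(p_i) with p_i = f_i/21:
  p = 4/21 = 0.190476: log2(p) = -2.392317, -p*log2(p) = 0.455680
  p = 12/21 = 0.571429: log2(p) = -0.807355, -p*log2(p) = 0.461346
  p = 5/21 = 0.238095: log2(p) = -2.070389, -p*log2(p) = 0.492950
H = 0.455680 + 0.461346 + 0.492950 = 1.409976

H = 1.41 bits/symbol


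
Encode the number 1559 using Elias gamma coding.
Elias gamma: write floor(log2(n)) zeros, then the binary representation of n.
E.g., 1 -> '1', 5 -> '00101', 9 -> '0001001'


num_bits = floor(log2(1559)) + 1 = 11
leading_zeros = num_bits - 1 = 10
binary(1559) = 11000010111

Elias gamma(1559) = '0000000000' + '11000010111' = 000000000011000010111 (21 bits)


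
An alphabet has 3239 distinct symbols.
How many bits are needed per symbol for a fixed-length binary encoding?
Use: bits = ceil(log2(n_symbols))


log2(3239) = 11.6613
Bracket: 2^11 = 2048 < 3239 <= 2^12 = 4096
So ceil(log2(3239)) = 12

bits = ceil(log2(3239)) = ceil(11.6613) = 12 bits


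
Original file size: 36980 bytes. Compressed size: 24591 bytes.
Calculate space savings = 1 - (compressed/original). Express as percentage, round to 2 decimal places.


ratio = compressed/original = 24591/36980 = 0.664981
savings = 1 - ratio = 1 - 0.664981 = 0.335019
as a percentage: 0.335019 * 100 = 33.5%

Space savings = 1 - 24591/36980 = 33.5%


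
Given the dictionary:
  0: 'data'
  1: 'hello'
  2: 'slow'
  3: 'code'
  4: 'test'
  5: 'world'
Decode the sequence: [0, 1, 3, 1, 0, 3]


Look up each index in the dictionary:
  0 -> 'data'
  1 -> 'hello'
  3 -> 'code'
  1 -> 'hello'
  0 -> 'data'
  3 -> 'code'

Decoded: "data hello code hello data code"


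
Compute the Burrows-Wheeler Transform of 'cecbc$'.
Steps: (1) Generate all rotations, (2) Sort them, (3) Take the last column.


Rotations (sorted):
  0: $cecbc -> last char: c
  1: bc$cec -> last char: c
  2: c$cecb -> last char: b
  3: cbc$ce -> last char: e
  4: cecbc$ -> last char: $
  5: ecbc$c -> last char: c


BWT = ccbe$c


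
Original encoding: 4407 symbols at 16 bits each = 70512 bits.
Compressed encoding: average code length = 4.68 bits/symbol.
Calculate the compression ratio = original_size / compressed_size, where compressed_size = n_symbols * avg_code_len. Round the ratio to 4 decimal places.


original_size = n_symbols * orig_bits = 4407 * 16 = 70512 bits
compressed_size = n_symbols * avg_code_len = 4407 * 4.68 = 20624.76 bits
ratio = original_size / compressed_size = 70512 / 20624.76 = 3.4188

Compression ratio = 3.4188


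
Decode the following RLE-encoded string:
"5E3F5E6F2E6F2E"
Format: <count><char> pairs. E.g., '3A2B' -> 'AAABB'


Expanding each <count><char> pair:
  5E -> 'EEEEE'
  3F -> 'FFF'
  5E -> 'EEEEE'
  6F -> 'FFFFFF'
  2E -> 'EE'
  6F -> 'FFFFFF'
  2E -> 'EE'

Decoded = EEEEEFFFEEEEEFFFFFFEEFFFFFFEE


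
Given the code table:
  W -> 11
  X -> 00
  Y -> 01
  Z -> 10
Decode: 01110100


Decoding:
01 -> Y
11 -> W
01 -> Y
00 -> X


Result: YWYX


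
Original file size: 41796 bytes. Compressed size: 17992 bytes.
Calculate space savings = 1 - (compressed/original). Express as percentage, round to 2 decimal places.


ratio = compressed/original = 17992/41796 = 0.430472
savings = 1 - ratio = 1 - 0.430472 = 0.569528
as a percentage: 0.569528 * 100 = 56.95%

Space savings = 1 - 17992/41796 = 56.95%


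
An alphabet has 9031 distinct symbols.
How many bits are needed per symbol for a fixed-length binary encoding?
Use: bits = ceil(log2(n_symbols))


log2(9031) = 13.1407
Bracket: 2^13 = 8192 < 9031 <= 2^14 = 16384
So ceil(log2(9031)) = 14

bits = ceil(log2(9031)) = ceil(13.1407) = 14 bits


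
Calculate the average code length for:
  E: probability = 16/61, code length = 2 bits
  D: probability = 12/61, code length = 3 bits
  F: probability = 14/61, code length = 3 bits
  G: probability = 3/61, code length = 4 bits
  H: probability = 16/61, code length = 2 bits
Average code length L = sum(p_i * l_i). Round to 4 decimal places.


Weighted contributions p_i * l_i:
  E: (16/61) * 2 = 32/61
  D: (12/61) * 3 = 36/61
  F: (14/61) * 3 = 42/61
  G: (3/61) * 4 = 12/61
  H: (16/61) * 2 = 32/61
Sum = (32 + 36 + 42 + 12 + 32)/61 = 154/61

L = 154/61 = 2.5246 bits/symbol


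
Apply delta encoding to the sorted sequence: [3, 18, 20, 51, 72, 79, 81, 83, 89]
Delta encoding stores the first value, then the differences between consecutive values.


First value: 3
Deltas:
  18 - 3 = 15
  20 - 18 = 2
  51 - 20 = 31
  72 - 51 = 21
  79 - 72 = 7
  81 - 79 = 2
  83 - 81 = 2
  89 - 83 = 6


Delta encoded: [3, 15, 2, 31, 21, 7, 2, 2, 6]


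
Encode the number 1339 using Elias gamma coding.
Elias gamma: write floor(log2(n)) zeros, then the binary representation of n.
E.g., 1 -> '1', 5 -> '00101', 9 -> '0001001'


num_bits = floor(log2(1339)) + 1 = 11
leading_zeros = num_bits - 1 = 10
binary(1339) = 10100111011

Elias gamma(1339) = '0000000000' + '10100111011' = 000000000010100111011 (21 bits)


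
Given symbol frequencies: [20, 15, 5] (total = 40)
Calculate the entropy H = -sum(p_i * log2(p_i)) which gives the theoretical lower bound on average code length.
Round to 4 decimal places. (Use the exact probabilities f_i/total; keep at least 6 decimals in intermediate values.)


Per-symbol terms -p_i * log2(p_i) with p_i = f_i/40:
  p = 20/40 = 0.500000: log2(p) = -1.000000, -p*log2(p) = 0.500000
  p = 15/40 = 0.375000: log2(p) = -1.415037, -p*log2(p) = 0.530639
  p = 5/40 = 0.125000: log2(p) = -3.000000, -p*log2(p) = 0.375000
H = 0.500000 + 0.530639 + 0.375000 = 1.405639

H = 1.4056 bits/symbol


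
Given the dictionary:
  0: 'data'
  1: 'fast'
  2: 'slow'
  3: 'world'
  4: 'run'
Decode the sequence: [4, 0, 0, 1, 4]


Look up each index in the dictionary:
  4 -> 'run'
  0 -> 'data'
  0 -> 'data'
  1 -> 'fast'
  4 -> 'run'

Decoded: "run data data fast run"


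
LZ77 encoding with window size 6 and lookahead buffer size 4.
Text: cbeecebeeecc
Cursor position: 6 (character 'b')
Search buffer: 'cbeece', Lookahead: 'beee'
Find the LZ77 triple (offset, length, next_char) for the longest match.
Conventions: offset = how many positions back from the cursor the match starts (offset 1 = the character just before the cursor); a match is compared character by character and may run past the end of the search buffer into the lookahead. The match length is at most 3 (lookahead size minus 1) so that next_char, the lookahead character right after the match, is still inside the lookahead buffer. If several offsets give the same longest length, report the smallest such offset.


Try each offset into the search buffer:
  offset=1 (pos 5, char 'e'): match length 0
  offset=2 (pos 4, char 'c'): match length 0
  offset=3 (pos 3, char 'e'): match length 0
  offset=4 (pos 2, char 'e'): match length 0
  offset=5 (pos 1, char 'b'): match length 3
  offset=6 (pos 0, char 'c'): match length 0
Longest match has length 3 at offset 5.
next_char = character at position 6 + 3 = 9 -> 'e'

Best match: offset=5, length=3 (matching 'bee' starting at position 1)
LZ77 triple: (5, 3, 'e')


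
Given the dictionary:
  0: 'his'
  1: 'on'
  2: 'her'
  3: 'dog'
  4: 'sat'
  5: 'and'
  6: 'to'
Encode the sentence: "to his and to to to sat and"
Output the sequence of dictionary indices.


Look up each word in the dictionary:
  'to' -> 6
  'his' -> 0
  'and' -> 5
  'to' -> 6
  'to' -> 6
  'to' -> 6
  'sat' -> 4
  'and' -> 5

Encoded: [6, 0, 5, 6, 6, 6, 4, 5]


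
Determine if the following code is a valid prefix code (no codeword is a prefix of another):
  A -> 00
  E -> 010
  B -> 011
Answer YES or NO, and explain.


Checking each pair (does one codeword prefix another?):
  A='00' vs E='010': no prefix
  A='00' vs B='011': no prefix
  E='010' vs A='00': no prefix
  E='010' vs B='011': no prefix
  B='011' vs A='00': no prefix
  B='011' vs E='010': no prefix
No violation found over all pairs.

YES -- this is a valid prefix code. No codeword is a prefix of any other codeword.


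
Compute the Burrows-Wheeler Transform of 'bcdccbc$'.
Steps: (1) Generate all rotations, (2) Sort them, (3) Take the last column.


Rotations (sorted):
  0: $bcdccbc -> last char: c
  1: bc$bcdcc -> last char: c
  2: bcdccbc$ -> last char: $
  3: c$bcdccb -> last char: b
  4: cbc$bcdc -> last char: c
  5: ccbc$bcd -> last char: d
  6: cdccbc$b -> last char: b
  7: dccbc$bc -> last char: c


BWT = cc$bcdbc


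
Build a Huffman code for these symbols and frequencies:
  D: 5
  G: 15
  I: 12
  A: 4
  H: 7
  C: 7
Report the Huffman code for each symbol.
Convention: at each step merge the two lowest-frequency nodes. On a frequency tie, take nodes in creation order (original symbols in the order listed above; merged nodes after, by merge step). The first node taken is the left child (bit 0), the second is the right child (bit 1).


Huffman tree construction:
Step 1: Merge A(4) + D(5) = 9
Step 2: Merge H(7) + C(7) = 14
Step 3: Merge (A+D)(9) + I(12) = 21
Step 4: Merge (H+C)(14) + G(15) = 29
Step 5: Merge ((A+D)+I)(21) + ((H+C)+G)(29) = 50
Read each symbol's code off the tree from the root (left child = 0, right child = 1).

Codes:
  D: 001 (length 3)
  G: 11 (length 2)
  I: 01 (length 2)
  A: 000 (length 3)
  H: 100 (length 3)
  C: 101 (length 3)
Average code length: 123/50 = 2.4600 bits/symbol


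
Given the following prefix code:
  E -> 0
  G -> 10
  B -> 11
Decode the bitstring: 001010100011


Decoding step by step:
Bits 0 -> E
Bits 0 -> E
Bits 10 -> G
Bits 10 -> G
Bits 10 -> G
Bits 0 -> E
Bits 0 -> E
Bits 11 -> B


Decoded message: EEGGGEEB


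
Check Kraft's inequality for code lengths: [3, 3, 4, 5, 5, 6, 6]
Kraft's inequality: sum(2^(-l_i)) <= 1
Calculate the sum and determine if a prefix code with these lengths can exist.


Sum = 2^(-3) + 2^(-3) + 2^(-4) + 2^(-5) + 2^(-5) + 2^(-6) + 2^(-6)
    = 0.125 + 0.125 + 0.0625 + 0.03125 + 0.03125 + 0.015625 + 0.015625
    = 26/64 = 0.40625
Since 0.40625 <= 1, Kraft's inequality IS satisfied.
A prefix code with these lengths CAN exist.

Kraft sum = 0.40625. Satisfied.


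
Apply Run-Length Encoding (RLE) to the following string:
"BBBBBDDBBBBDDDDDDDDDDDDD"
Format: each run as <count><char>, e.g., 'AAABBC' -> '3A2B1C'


Scanning runs left to right:
  i=0: run of 'B' x 5 -> '5B'
  i=5: run of 'D' x 2 -> '2D'
  i=7: run of 'B' x 4 -> '4B'
  i=11: run of 'D' x 13 -> '13D'

RLE = 5B2D4B13D


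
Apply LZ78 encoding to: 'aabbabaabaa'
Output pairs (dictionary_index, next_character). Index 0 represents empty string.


LZ78 encoding steps:
Dictionary: {0: ''}
Step 1: w='' (idx 0), next='a' -> output (0, 'a'), add 'a' as idx 1
Step 2: w='a' (idx 1), next='b' -> output (1, 'b'), add 'ab' as idx 2
Step 3: w='' (idx 0), next='b' -> output (0, 'b'), add 'b' as idx 3
Step 4: w='ab' (idx 2), next='a' -> output (2, 'a'), add 'aba' as idx 4
Step 5: w='aba' (idx 4), next='a' -> output (4, 'a'), add 'abaa' as idx 5


Encoded: [(0, 'a'), (1, 'b'), (0, 'b'), (2, 'a'), (4, 'a')]


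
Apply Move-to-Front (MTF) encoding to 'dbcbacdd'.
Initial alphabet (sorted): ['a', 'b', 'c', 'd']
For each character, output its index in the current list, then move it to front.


MTF encoding:
'd': index 3 in ['a', 'b', 'c', 'd'] -> ['d', 'a', 'b', 'c']
'b': index 2 in ['d', 'a', 'b', 'c'] -> ['b', 'd', 'a', 'c']
'c': index 3 in ['b', 'd', 'a', 'c'] -> ['c', 'b', 'd', 'a']
'b': index 1 in ['c', 'b', 'd', 'a'] -> ['b', 'c', 'd', 'a']
'a': index 3 in ['b', 'c', 'd', 'a'] -> ['a', 'b', 'c', 'd']
'c': index 2 in ['a', 'b', 'c', 'd'] -> ['c', 'a', 'b', 'd']
'd': index 3 in ['c', 'a', 'b', 'd'] -> ['d', 'c', 'a', 'b']
'd': index 0 in ['d', 'c', 'a', 'b'] -> ['d', 'c', 'a', 'b']


Output: [3, 2, 3, 1, 3, 2, 3, 0]


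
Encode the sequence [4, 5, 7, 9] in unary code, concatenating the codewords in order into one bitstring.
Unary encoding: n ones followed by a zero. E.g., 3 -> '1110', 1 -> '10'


Encode each number as n ones followed by a terminating 0:
  4 -> 11110 (5 bits)
  5 -> 111110 (6 bits)
  7 -> 11111110 (8 bits)
  9 -> 1111111110 (10 bits)
Total length = 5 + 6 + 8 + 10 = 29 bits.

Unary([4, 5, 7, 9]) = 11110111110111111101111111110 (29 bits)


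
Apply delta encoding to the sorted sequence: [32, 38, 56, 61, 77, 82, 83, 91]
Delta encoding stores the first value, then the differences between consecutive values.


First value: 32
Deltas:
  38 - 32 = 6
  56 - 38 = 18
  61 - 56 = 5
  77 - 61 = 16
  82 - 77 = 5
  83 - 82 = 1
  91 - 83 = 8


Delta encoded: [32, 6, 18, 5, 16, 5, 1, 8]


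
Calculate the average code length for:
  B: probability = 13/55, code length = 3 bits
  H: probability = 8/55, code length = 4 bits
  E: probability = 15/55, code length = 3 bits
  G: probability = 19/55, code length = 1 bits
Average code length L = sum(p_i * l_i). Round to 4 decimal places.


Weighted contributions p_i * l_i:
  B: (13/55) * 3 = 39/55
  H: (8/55) * 4 = 32/55
  E: (15/55) * 3 = 45/55
  G: (19/55) * 1 = 19/55
Sum = (39 + 32 + 45 + 19)/55 = 135/55

L = 135/55 = 2.4545 bits/symbol


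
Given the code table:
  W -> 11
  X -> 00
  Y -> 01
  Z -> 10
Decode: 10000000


Decoding:
10 -> Z
00 -> X
00 -> X
00 -> X


Result: ZXXX


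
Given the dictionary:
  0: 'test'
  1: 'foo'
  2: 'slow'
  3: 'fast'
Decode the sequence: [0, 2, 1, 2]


Look up each index in the dictionary:
  0 -> 'test'
  2 -> 'slow'
  1 -> 'foo'
  2 -> 'slow'

Decoded: "test slow foo slow"


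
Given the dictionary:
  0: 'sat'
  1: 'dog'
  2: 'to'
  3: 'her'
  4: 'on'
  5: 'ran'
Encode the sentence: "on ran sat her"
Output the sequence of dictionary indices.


Look up each word in the dictionary:
  'on' -> 4
  'ran' -> 5
  'sat' -> 0
  'her' -> 3

Encoded: [4, 5, 0, 3]


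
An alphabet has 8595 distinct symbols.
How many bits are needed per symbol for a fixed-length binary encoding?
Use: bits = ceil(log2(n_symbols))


log2(8595) = 13.0693
Bracket: 2^13 = 8192 < 8595 <= 2^14 = 16384
So ceil(log2(8595)) = 14

bits = ceil(log2(8595)) = ceil(13.0693) = 14 bits


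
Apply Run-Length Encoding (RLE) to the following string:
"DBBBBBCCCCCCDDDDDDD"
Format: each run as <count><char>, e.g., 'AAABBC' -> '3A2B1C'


Scanning runs left to right:
  i=0: run of 'D' x 1 -> '1D'
  i=1: run of 'B' x 5 -> '5B'
  i=6: run of 'C' x 6 -> '6C'
  i=12: run of 'D' x 7 -> '7D'

RLE = 1D5B6C7D
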